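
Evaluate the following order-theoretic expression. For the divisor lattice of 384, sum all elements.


sigma(n) = sum of divisors.
Divisors of 384: [1, 2, 3, 4, 6, 8, 12, 16, 24, 32, 48, 64, 96, 128, 192, 384]
Sum = 1020


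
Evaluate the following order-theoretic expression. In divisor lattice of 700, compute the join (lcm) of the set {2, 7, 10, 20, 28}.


In a divisor lattice, join = lcm (least common multiple).
Compute lcm iteratively: start with first element, then lcm(current, next).
Elements: [2, 7, 10, 20, 28]
lcm(2,7) = 14
lcm(14,10) = 70
lcm(70,20) = 140
lcm(140,28) = 140
Final lcm = 140


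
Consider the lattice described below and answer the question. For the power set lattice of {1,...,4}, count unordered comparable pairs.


A comparable pair {a,b} has a < b or b < a in the order.
Count unordered pairs where one element is strictly below the other.
Examples: {{},{1}}, {{},{2}}, {{},{3}}, {{},{4}}, ...
Total comparable pairs: 65


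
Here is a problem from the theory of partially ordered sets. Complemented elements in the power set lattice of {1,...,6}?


An element a is complemented if some b has a meet b = bottom, a join b = top.
every subset A has complement S\A, so all elements are complemented.
Complemented elements: {}, {1}, {2}, {3}, {4}, {5}, ... (58 more)
Count: 64


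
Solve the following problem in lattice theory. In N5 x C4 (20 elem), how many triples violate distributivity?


Distributive law: a ^ (b v c) = (a ^ b) v (a ^ c).
Check all 20^3 = 8000 ordered triples (a,b,c).
  e.g. a=(b,0), b=(a,0), c=(c,0): lhs=(b,0) != rhs=(a,0)
  e.g. a=(b,0), b=(a,0), c=(c,1): lhs=(b,0) != rhs=(a,0)
Total violating triples: 128


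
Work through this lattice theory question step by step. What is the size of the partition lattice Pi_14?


B(n) = number of set partitions of an n-element set.
B(n) satisfies the recurrence: B(n+1) = sum_k C(n,k)*B(k).
B(14) = 190899322


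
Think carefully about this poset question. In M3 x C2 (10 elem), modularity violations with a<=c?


Modular law: if a <= c then a v (b ^ c) = (a v b) ^ c.
Check all triples (a,b,c) with a <= c among 10 elements.
This lattice is modular (diamonds M_m and their chain-products are modular).
Total violating triples: 0


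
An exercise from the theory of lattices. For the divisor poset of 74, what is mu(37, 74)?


In a divisor lattice, mu(a,b) = mu(b/a) where mu is the classical Mobius function.
b/a = 74/37 = 2
Prime factorization of 2: primes [2]
2 is squarefree with 1 prime factor(s), so mu(2) = (-1)^1 = -1


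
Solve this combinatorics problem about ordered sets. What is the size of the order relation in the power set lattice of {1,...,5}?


The order relation is {(a,b) : a <= b}, reflexive so it includes (a,a).
Examples: ({},{}), ({},{1,2}), ({},{1,2,3}), ({},{1,2,3,4}), ({},{1,2,3,4,5}), ...
Total ordered pairs: 243


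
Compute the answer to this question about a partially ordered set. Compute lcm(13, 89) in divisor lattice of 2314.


In a divisor lattice, join = lcm (least common multiple).
gcd(13,89) = 1
lcm(13,89) = 13*89/gcd = 1157/1 = 1157


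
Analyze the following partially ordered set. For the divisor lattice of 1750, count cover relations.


A cover relation a -< b holds when a < b with no c strictly between.
Cover relations:
  1 -< 2
  1 -< 5
  1 -< 7
  2 -< 10
  2 -< 14
  5 -< 10
  5 -< 25
  5 -< 35
  ...20 more
Total: 28


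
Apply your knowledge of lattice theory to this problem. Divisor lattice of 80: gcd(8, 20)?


Meet=gcd.
gcd(8,20)=4


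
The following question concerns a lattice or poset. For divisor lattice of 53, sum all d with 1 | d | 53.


Interval [1,53] in divisors of 53: [1, 53]
Sum = 54


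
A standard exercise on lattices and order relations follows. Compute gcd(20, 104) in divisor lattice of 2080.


In a divisor lattice, meet = gcd (greatest common divisor).
By Euclidean algorithm or factoring: gcd(20,104) = 4


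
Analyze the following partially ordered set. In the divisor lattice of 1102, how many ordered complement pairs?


Complement pair (a,b): a meet b = bottom, a join b = top.
Here: gcd(a,b)=1 and lcm(a,b)=1102, i.e. a*b=1102 with a,b coprime.
Pairs found: (1,1102), (2,551), (19,58), (29,38), ... (4 more)
Total ordered pairs: 8


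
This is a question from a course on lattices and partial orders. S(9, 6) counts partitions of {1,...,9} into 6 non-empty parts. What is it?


S(n,k) = k*S(n-1,k) + S(n-1,k-1).
S(8,6) = 266, S(8,5) = 1050
S(9,6) = 6*266 + 1050 = 1596 + 1050
S(9,6) = 2646


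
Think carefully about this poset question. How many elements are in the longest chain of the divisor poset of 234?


A chain is a totally ordered subset; we count the number of elements in a maximum chain.
Compute, for each element x, the size of the longest chain ending at x:
  1: 1
  2: 2
  3: 2
  13: 2
  9: 3
  6: 3
  ...
A maximum chain: 1 < 2 < 6 < 18 < 234
Number of elements in the longest chain: 5


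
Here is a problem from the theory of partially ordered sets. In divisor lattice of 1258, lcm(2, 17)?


Join=lcm.
gcd(2,17)=1
lcm=34


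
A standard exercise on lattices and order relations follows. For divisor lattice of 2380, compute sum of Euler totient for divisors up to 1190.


Divisors of 2380 up to 1190: [1, 2, 4, 5, 7, 10, 14, 17, 20, 28, 34, 35, 68, 70, 85, 119, 140, 170, 238, 340, 476, 595, 1190]
phi values: [1, 1, 2, 4, 6, 4, 6, 16, 8, 12, 16, 24, 32, 24, 64, 96, 48, 64, 96, 128, 192, 384, 384]
Sum = 1612


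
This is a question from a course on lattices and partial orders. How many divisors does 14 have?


Divisors of 14: [1, 2, 7, 14]
Count: 4


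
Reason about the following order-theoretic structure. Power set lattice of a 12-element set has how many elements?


Power set = 2^n.
2^12 = 4096


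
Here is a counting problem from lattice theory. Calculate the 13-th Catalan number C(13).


C(n) = C(2n, n) / (n+1).
C(26, 13) = 10400600
C(13) = 10400600 / 14 = 742900


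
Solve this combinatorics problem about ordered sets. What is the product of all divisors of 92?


Divisors of 92: [1, 2, 4, 23, 46, 92]
Product = n^(d(n)/2) = 92^(6/2)
Product = 778688


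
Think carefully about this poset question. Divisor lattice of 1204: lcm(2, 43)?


Join=lcm.
gcd(2,43)=1
lcm=86


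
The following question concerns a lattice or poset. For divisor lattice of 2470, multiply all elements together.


Divisors of 2470: [1, 2, 5, 10, 13, 19, 26, 38, 65, 95, 130, 190, 247, 494, 1235, 2470]
Product = n^(d(n)/2) = 2470^(16/2)
Product = 1385401412458388256100000000


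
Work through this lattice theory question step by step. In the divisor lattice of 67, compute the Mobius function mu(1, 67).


In a divisor lattice, mu(a,b) = mu(b/a) where mu is the classical Mobius function.
b/a = 67/1 = 67
Prime factorization of 67: primes [67]
67 is squarefree with 1 prime factor(s), so mu(67) = (-1)^1 = -1


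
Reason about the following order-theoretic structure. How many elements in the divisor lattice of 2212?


Divisors of 2212: [1, 2, 4, 7, 14, 28, 79, 158, 316, 553, 1106, 2212]
Count: 12


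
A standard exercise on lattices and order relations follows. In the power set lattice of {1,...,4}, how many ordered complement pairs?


Complement pair (a,b): a meet b = bottom, a join b = top.
Here: A intersect B = {} and A union B = {1,...,4}.
Pairs found: ({},{1,2,3,4}), ({1},{2,3,4}), ({2},{1,3,4}), ({3},{1,2,4}), ... (12 more)
Total ordered pairs: 16


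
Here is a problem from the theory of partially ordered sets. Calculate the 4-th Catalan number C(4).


C(n) = C(2n, n) / (n+1).
C(8, 4) = 70
C(4) = 70 / 5 = 14


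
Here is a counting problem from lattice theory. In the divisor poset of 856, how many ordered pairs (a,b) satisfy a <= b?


The order relation is {(a,b) : a <= b}, reflexive so it includes (a,a).
Examples: (1,1), (1,107), (1,2), (1,214), (1,4), ...
Total ordered pairs: 30


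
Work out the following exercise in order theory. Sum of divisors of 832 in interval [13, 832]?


Interval [13,832] in divisors of 832: [13, 26, 52, 104, 208, 416, 832]
Sum = 1651


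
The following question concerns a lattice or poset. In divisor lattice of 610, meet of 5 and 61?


In a divisor lattice, meet = gcd (greatest common divisor).
By Euclidean algorithm or factoring: gcd(5,61) = 1


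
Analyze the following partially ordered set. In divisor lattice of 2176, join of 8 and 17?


In a divisor lattice, join = lcm (least common multiple).
gcd(8,17) = 1
lcm(8,17) = 8*17/gcd = 136/1 = 136


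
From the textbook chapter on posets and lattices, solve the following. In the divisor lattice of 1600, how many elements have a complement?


An element a is complemented if some b has a meet b = bottom, a join b = top.
a is complemented iff gcd(a, n/a)=1, i.e. a is a unitary divisor of 1600.
Complemented elements: 1, 25, 64, 1600
Count: 4


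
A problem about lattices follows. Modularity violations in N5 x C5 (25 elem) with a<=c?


Modular law: if a <= c then a v (b ^ c) = (a v b) ^ c.
Check all triples (a,b,c) with a <= c among 25 elements.
  e.g. a=(a,0), b=(c,0), c=(b,0): lhs=(a,0) != rhs=(b,0)
  e.g. a=(a,0), b=(c,1), c=(b,0): lhs=(a,0) != rhs=(b,0)
Total violating triples: 75


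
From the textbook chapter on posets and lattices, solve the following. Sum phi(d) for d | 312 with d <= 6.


Divisors of 312 up to 6: [1, 2, 3, 4, 6]
phi values: [1, 1, 2, 2, 2]
Sum = 8


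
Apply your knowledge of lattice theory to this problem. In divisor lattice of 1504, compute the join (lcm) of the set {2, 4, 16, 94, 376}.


In a divisor lattice, join = lcm (least common multiple).
Compute lcm iteratively: start with first element, then lcm(current, next).
Elements: [2, 4, 16, 94, 376]
lcm(2,4) = 4
lcm(4,16) = 16
lcm(16,94) = 752
lcm(752,376) = 752
Final lcm = 752


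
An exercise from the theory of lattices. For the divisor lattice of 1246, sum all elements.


sigma(n) = sum of divisors.
Divisors of 1246: [1, 2, 7, 14, 89, 178, 623, 1246]
Sum = 2160


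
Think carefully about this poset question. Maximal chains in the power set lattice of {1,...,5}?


A maximal chain goes from the minimum element to a maximal element via cover relations.
Counting all min-to-max paths in the cover graph.
Total maximal chains: 120


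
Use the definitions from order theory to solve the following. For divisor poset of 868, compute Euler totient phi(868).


phi(n) = n * prod_{p|n} (1 - 1/p).
Prime divisors of 868: [2, 7, 31]
phi(868) = 868 * (1 - 1/2) * (1 - 1/7) * (1 - 1/31)
phi(868) = 360


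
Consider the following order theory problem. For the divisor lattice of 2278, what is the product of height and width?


Height = length of longest chain minus 1; width = size of largest antichain.
A maximum chain: 1 | 67 | 1139 | 2278  (height 3).
A maximum antichain: {2, 17, 67}  (width 3).
Product = 3 * 3 = 9


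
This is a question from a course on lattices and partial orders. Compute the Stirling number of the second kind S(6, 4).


S(n,k) = k*S(n-1,k) + S(n-1,k-1).
S(5,4) = 10, S(5,3) = 25
S(6,4) = 4*10 + 25 = 40 + 25
S(6,4) = 65


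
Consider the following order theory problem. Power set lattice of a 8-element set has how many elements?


Power set = 2^n.
2^8 = 256


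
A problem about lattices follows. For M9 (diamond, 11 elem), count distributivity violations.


Distributive law: a ^ (b v c) = (a ^ b) v (a ^ c).
Check all 11^3 = 1331 ordered triples (a,b,c).
  e.g. a=a1, b=a2, c=a3: lhs=a1 != rhs=0
  e.g. a=a1, b=a2, c=a4: lhs=a1 != rhs=0
Total violating triples: 504


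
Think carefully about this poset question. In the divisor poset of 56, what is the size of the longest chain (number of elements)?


A chain is a totally ordered subset; we count the number of elements in a maximum chain.
Compute, for each element x, the size of the longest chain ending at x:
  1: 1
  2: 2
  7: 2
  4: 3
  8: 4
  14: 3
  ...
A maximum chain: 1 < 2 < 4 < 8 < 56
Number of elements in the longest chain: 5


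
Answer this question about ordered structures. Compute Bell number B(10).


B(n) = number of set partitions of an n-element set.
B(n) satisfies the recurrence: B(n+1) = sum_k C(n,k)*B(k).
B(10) = 115975


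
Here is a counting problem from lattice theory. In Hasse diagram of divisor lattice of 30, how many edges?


A cover relation a -< b holds when a < b with no c strictly between.
Cover relations:
  1 -< 2
  1 -< 3
  1 -< 5
  2 -< 6
  2 -< 10
  3 -< 6
  3 -< 15
  5 -< 10
  ...4 more
Total: 12


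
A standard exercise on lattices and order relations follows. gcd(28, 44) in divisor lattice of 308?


Meet=gcd.
gcd(28,44)=4


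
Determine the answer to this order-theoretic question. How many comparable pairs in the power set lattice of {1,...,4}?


A comparable pair {a,b} has a < b or b < a in the order.
Count unordered pairs where one element is strictly below the other.
Examples: {{},{1}}, {{},{2}}, {{},{3}}, {{},{4}}, ...
Total comparable pairs: 65


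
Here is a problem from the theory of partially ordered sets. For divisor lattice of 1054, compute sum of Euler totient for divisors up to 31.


Divisors of 1054 up to 31: [1, 2, 17, 31]
phi values: [1, 1, 16, 30]
Sum = 48


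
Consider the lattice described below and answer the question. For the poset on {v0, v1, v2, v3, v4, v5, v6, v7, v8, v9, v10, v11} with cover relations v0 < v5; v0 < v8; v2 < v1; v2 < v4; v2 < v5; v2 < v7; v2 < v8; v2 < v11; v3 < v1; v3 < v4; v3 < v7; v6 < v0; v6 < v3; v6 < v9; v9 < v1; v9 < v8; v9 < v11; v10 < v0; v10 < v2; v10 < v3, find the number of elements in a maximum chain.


A chain is a totally ordered subset; we count the number of elements in a maximum chain.
Compute, for each element x, the size of the longest chain ending at x:
  v6: 1
  v10: 1
  v2: 2
  v9: 2
  v0: 2
  v3: 2
  ...
A maximum chain: v10 < v2 < v1
Number of elements in the longest chain: 3


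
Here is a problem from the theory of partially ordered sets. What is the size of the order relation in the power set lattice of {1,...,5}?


The order relation is {(a,b) : a <= b}, reflexive so it includes (a,a).
Examples: ({},{}), ({},{1,2}), ({},{1,2,3}), ({},{1,2,3,4}), ({},{1,2,3,4,5}), ...
Total ordered pairs: 243


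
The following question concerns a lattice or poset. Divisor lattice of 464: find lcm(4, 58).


In a divisor lattice, join = lcm (least common multiple).
gcd(4,58) = 2
lcm(4,58) = 4*58/gcd = 232/2 = 116


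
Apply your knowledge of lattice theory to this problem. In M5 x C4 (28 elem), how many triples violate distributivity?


Distributive law: a ^ (b v c) = (a ^ b) v (a ^ c).
Check all 28^3 = 21952 ordered triples (a,b,c).
  e.g. a=(a1,0), b=(a2,0), c=(a3,0): lhs=(a1,0) != rhs=(0,0)
  e.g. a=(a1,0), b=(a2,0), c=(a3,1): lhs=(a1,0) != rhs=(0,0)
Total violating triples: 3840


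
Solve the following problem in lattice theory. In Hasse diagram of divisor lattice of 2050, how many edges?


A cover relation a -< b holds when a < b with no c strictly between.
Cover relations:
  1 -< 2
  1 -< 5
  1 -< 41
  2 -< 10
  2 -< 82
  5 -< 10
  5 -< 25
  5 -< 205
  ...12 more
Total: 20


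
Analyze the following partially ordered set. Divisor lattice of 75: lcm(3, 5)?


Join=lcm.
gcd(3,5)=1
lcm=15


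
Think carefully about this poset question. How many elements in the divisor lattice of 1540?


Divisors of 1540: [1, 2, 4, 5, 7, 10, 11, 14, 20, 22, 28, 35, 44, 55, 70, 77, 110, 140, 154, 220, 308, 385, 770, 1540]
Count: 24


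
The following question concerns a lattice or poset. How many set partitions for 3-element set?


B(n) = number of set partitions of an n-element set.
B(n) satisfies the recurrence: B(n+1) = sum_k C(n,k)*B(k).
B(3) = 5


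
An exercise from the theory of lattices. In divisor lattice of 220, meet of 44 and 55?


In a divisor lattice, meet = gcd (greatest common divisor).
By Euclidean algorithm or factoring: gcd(44,55) = 11


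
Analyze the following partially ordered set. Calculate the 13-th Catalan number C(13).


C(n) = C(2n, n) / (n+1).
C(26, 13) = 10400600
C(13) = 10400600 / 14 = 742900


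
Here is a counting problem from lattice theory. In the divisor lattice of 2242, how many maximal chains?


A maximal chain goes from the minimum element to a maximal element via cover relations.
Counting all min-to-max paths in the cover graph.
Total maximal chains: 6


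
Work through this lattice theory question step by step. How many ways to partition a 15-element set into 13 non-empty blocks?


S(n,k) = k*S(n-1,k) + S(n-1,k-1).
S(14,13) = 91, S(14,12) = 3367
S(15,13) = 13*91 + 3367 = 1183 + 3367
S(15,13) = 4550


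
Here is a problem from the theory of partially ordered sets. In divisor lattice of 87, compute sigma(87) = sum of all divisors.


sigma(n) = sum of divisors.
Divisors of 87: [1, 3, 29, 87]
Sum = 120


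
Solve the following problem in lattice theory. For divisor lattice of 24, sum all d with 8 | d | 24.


Interval [8,24] in divisors of 24: [8, 24]
Sum = 32


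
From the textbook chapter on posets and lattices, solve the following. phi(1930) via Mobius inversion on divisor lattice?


phi(n) = n * prod_{p|n} (1 - 1/p).
Prime divisors of 1930: [2, 5, 193]
phi(1930) = 1930 * (1 - 1/2) * (1 - 1/5) * (1 - 1/193)
phi(1930) = 768


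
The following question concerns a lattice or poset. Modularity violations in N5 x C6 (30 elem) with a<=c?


Modular law: if a <= c then a v (b ^ c) = (a v b) ^ c.
Check all triples (a,b,c) with a <= c among 30 elements.
  e.g. a=(a,0), b=(c,0), c=(b,0): lhs=(a,0) != rhs=(b,0)
  e.g. a=(a,0), b=(c,1), c=(b,0): lhs=(a,0) != rhs=(b,0)
Total violating triples: 126


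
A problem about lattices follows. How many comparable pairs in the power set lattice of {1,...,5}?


A comparable pair {a,b} has a < b or b < a in the order.
Count unordered pairs where one element is strictly below the other.
Examples: {{},{1}}, {{},{2}}, {{},{3}}, {{},{4}}, ...
Total comparable pairs: 211


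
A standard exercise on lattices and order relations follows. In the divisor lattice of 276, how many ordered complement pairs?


Complement pair (a,b): a meet b = bottom, a join b = top.
Here: gcd(a,b)=1 and lcm(a,b)=276, i.e. a*b=276 with a,b coprime.
Pairs found: (1,276), (3,92), (4,69), (12,23), ... (4 more)
Total ordered pairs: 8


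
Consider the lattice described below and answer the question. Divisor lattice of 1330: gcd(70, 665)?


Meet=gcd.
gcd(70,665)=35


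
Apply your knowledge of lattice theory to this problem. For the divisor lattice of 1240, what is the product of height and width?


Height = length of longest chain minus 1; width = size of largest antichain.
A maximum chain: 1 | 31 | 155 | 310 | 620 | 1240  (height 5).
A maximum antichain: {4, 10, 62, 155}  (width 4).
Product = 5 * 4 = 20


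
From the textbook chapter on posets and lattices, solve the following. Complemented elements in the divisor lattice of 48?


An element a is complemented if some b has a meet b = bottom, a join b = top.
a is complemented iff gcd(a, n/a)=1, i.e. a is a unitary divisor of 48.
Complemented elements: 1, 3, 16, 48
Count: 4


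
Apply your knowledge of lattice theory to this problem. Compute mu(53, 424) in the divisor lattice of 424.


In a divisor lattice, mu(a,b) = mu(b/a) where mu is the classical Mobius function.
b/a = 424/53 = 8
Prime factorization of 8: primes [2]
8 is not squarefree, so mu(8) = 0


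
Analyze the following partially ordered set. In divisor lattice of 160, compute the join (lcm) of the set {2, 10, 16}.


In a divisor lattice, join = lcm (least common multiple).
Compute lcm iteratively: start with first element, then lcm(current, next).
Elements: [2, 10, 16]
lcm(2,10) = 10
lcm(10,16) = 80
Final lcm = 80


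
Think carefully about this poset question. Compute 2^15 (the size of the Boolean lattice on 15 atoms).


Power set = 2^n.
2^15 = 32768


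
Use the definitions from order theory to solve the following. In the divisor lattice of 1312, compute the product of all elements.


Divisors of 1312: [1, 2, 4, 8, 16, 32, 41, 82, 164, 328, 656, 1312]
Product = n^(d(n)/2) = 1312^(12/2)
Product = 5100385591921475584


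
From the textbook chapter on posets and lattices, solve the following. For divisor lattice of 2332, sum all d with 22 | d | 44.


Interval [22,44] in divisors of 2332: [22, 44]
Sum = 66


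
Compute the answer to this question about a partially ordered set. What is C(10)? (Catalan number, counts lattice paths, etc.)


C(n) = C(2n, n) / (n+1).
C(20, 10) = 184756
C(10) = 184756 / 11 = 16796


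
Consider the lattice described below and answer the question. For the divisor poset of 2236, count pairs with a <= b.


The order relation is {(a,b) : a <= b}, reflexive so it includes (a,a).
Examples: (1,1), (1,1118), (1,13), (1,172), (1,2), ...
Total ordered pairs: 54


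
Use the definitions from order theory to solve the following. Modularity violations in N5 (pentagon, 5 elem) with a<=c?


Modular law: if a <= c then a v (b ^ c) = (a v b) ^ c.
Check all triples (a,b,c) with a <= c among 5 elements.
  e.g. a=a, b=c, c=b: lhs=a != rhs=b
Total violating triples: 1


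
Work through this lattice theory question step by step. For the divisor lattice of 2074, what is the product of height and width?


Height = length of longest chain minus 1; width = size of largest antichain.
A maximum chain: 1 | 61 | 1037 | 2074  (height 3).
A maximum antichain: {2, 17, 61}  (width 3).
Product = 3 * 3 = 9


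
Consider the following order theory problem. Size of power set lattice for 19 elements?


Power set = 2^n.
2^19 = 524288


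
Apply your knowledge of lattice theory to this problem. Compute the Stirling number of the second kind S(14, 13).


S(n,k) = k*S(n-1,k) + S(n-1,k-1).
S(13,13) = 1, S(13,12) = 78
S(14,13) = 13*1 + 78 = 13 + 78
S(14,13) = 91


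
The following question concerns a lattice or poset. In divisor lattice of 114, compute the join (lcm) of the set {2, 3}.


In a divisor lattice, join = lcm (least common multiple).
Compute lcm iteratively: start with first element, then lcm(current, next).
Elements: [2, 3]
lcm(2,3) = 6
Final lcm = 6


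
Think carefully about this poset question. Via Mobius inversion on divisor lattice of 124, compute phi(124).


phi(n) = n * prod_{p|n} (1 - 1/p).
Prime divisors of 124: [2, 31]
phi(124) = 124 * (1 - 1/2) * (1 - 1/31)
phi(124) = 60


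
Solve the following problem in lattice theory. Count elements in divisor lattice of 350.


Divisors of 350: [1, 2, 5, 7, 10, 14, 25, 35, 50, 70, 175, 350]
Count: 12


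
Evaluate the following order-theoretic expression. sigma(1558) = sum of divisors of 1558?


sigma(n) = sum of divisors.
Divisors of 1558: [1, 2, 19, 38, 41, 82, 779, 1558]
Sum = 2520


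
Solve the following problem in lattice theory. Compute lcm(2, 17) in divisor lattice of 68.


In a divisor lattice, join = lcm (least common multiple).
gcd(2,17) = 1
lcm(2,17) = 2*17/gcd = 34/1 = 34


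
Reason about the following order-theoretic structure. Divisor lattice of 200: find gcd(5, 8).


In a divisor lattice, meet = gcd (greatest common divisor).
By Euclidean algorithm or factoring: gcd(5,8) = 1


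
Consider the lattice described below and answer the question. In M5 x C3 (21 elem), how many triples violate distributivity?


Distributive law: a ^ (b v c) = (a ^ b) v (a ^ c).
Check all 21^3 = 9261 ordered triples (a,b,c).
  e.g. a=(a1,0), b=(a2,0), c=(a3,0): lhs=(a1,0) != rhs=(0,0)
  e.g. a=(a1,0), b=(a2,0), c=(a3,1): lhs=(a1,0) != rhs=(0,0)
Total violating triples: 1620


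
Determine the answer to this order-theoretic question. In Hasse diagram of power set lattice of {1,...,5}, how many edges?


A cover relation a -< b holds when a < b with no c strictly between.
Cover relations:
  {} -< {1}
  {} -< {2}
  {} -< {3}
  {} -< {4}
  {} -< {5}
  {1} -< {1,2}
  {1} -< {1,3}
  {1} -< {1,4}
  ...72 more
Total: 80


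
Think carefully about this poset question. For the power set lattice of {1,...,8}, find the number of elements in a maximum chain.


A chain is a totally ordered subset; we count the number of elements in a maximum chain.
Compute, for each element x, the size of the longest chain ending at x:
  {}: 1
  {1}: 2
  {2}: 2
  {3}: 2
  {4}: 2
  {5}: 2
  ...
A maximum chain: {} < {1} < {1,2} < {1,2,3} < {1,2,3,4} < {1,2,3,4,5} < {1,2,3,4,5,6} < {1,2,3,4,5,6,7} < {1,2,3,4,5,6,7,8}
Number of elements in the longest chain: 9


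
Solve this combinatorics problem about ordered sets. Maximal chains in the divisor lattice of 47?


A maximal chain goes from the minimum element to a maximal element via cover relations.
Counting all min-to-max paths in the cover graph.
Total maximal chains: 1


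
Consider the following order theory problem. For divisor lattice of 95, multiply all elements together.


Divisors of 95: [1, 5, 19, 95]
Product = n^(d(n)/2) = 95^(4/2)
Product = 9025


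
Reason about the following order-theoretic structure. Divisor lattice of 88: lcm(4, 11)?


Join=lcm.
gcd(4,11)=1
lcm=44


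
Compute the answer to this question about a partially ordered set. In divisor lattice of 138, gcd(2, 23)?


Meet=gcd.
gcd(2,23)=1


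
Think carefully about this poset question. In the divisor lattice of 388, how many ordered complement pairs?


Complement pair (a,b): a meet b = bottom, a join b = top.
Here: gcd(a,b)=1 and lcm(a,b)=388, i.e. a*b=388 with a,b coprime.
Pairs found: (1,388), (4,97), (97,4), (388,1)
Total ordered pairs: 4


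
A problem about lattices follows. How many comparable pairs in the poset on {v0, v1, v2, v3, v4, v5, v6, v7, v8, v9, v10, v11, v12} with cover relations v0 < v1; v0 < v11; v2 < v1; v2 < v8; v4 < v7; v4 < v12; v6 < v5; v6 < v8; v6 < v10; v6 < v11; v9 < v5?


A comparable pair {a,b} has a < b or b < a in the order.
Count unordered pairs where one element is strictly below the other.
Examples: {v0,v1}, {v0,v11}, {v1,v2}, {v2,v8}, ...
Total comparable pairs: 11


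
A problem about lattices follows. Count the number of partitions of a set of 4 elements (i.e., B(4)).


B(n) = number of set partitions of an n-element set.
B(n) satisfies the recurrence: B(n+1) = sum_k C(n,k)*B(k).
B(4) = 15


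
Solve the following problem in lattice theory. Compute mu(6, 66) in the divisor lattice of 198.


In a divisor lattice, mu(a,b) = mu(b/a) where mu is the classical Mobius function.
b/a = 66/6 = 11
Prime factorization of 11: primes [11]
11 is squarefree with 1 prime factor(s), so mu(11) = (-1)^1 = -1


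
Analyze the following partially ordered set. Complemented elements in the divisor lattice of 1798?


An element a is complemented if some b has a meet b = bottom, a join b = top.
a is complemented iff gcd(a, n/a)=1, i.e. a is a unitary divisor of 1798.
Complemented elements: 1, 2, 29, 31, 58, 62, ... (2 more)
Count: 8


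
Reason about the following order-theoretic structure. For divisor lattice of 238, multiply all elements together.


Divisors of 238: [1, 2, 7, 14, 17, 34, 119, 238]
Product = n^(d(n)/2) = 238^(8/2)
Product = 3208542736


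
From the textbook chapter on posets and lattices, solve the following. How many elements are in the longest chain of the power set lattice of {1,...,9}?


A chain is a totally ordered subset; we count the number of elements in a maximum chain.
Compute, for each element x, the size of the longest chain ending at x:
  {}: 1
  {1}: 2
  {2}: 2
  {3}: 2
  {4}: 2
  {5}: 2
  ...
A maximum chain: {} < {1} < {1,2} < {1,2,3} < {1,2,3,4} < {1,2,3,4,5} < {1,2,3,4,5,6} < {1,2,3,4,5,6,7} < {1,2,3,4,5,6,7,8} < {1,2,3,4,5,6,7,8,9}
Number of elements in the longest chain: 10


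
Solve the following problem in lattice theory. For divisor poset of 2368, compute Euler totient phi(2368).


phi(n) = n * prod_{p|n} (1 - 1/p).
Prime divisors of 2368: [2, 37]
phi(2368) = 2368 * (1 - 1/2) * (1 - 1/37)
phi(2368) = 1152


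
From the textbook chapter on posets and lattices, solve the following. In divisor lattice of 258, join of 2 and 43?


In a divisor lattice, join = lcm (least common multiple).
gcd(2,43) = 1
lcm(2,43) = 2*43/gcd = 86/1 = 86


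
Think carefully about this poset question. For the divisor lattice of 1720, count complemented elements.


An element a is complemented if some b has a meet b = bottom, a join b = top.
a is complemented iff gcd(a, n/a)=1, i.e. a is a unitary divisor of 1720.
Complemented elements: 1, 5, 8, 40, 43, 215, ... (2 more)
Count: 8


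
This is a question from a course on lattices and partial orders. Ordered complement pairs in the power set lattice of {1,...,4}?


Complement pair (a,b): a meet b = bottom, a join b = top.
Here: A intersect B = {} and A union B = {1,...,4}.
Pairs found: ({},{1,2,3,4}), ({1},{2,3,4}), ({2},{1,3,4}), ({3},{1,2,4}), ... (12 more)
Total ordered pairs: 16


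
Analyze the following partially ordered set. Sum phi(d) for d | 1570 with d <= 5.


Divisors of 1570 up to 5: [1, 2, 5]
phi values: [1, 1, 4]
Sum = 6


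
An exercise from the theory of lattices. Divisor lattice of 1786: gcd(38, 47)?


Meet=gcd.
gcd(38,47)=1


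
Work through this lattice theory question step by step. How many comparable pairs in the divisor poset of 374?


A comparable pair {a,b} has a < b or b < a in the order.
Count unordered pairs where one element is strictly below the other.
Examples: {1,2}, {1,11}, {1,17}, {1,22}, ...
Total comparable pairs: 19


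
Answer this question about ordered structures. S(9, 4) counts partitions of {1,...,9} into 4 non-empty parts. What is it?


S(n,k) = k*S(n-1,k) + S(n-1,k-1).
S(8,4) = 1701, S(8,3) = 966
S(9,4) = 4*1701 + 966 = 6804 + 966
S(9,4) = 7770


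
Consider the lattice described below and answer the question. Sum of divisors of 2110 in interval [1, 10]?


Interval [1,10] in divisors of 2110: [1, 2, 5, 10]
Sum = 18


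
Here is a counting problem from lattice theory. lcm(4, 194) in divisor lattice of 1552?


Join=lcm.
gcd(4,194)=2
lcm=388


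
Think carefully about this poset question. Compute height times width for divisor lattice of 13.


Height = length of longest chain minus 1; width = size of largest antichain.
A maximum chain: 1 | 13  (height 1).
A maximum antichain: {1}  (width 1).
Product = 1 * 1 = 1


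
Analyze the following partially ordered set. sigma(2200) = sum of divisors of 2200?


sigma(n) = sum of divisors.
Divisors of 2200: [1, 2, 4, 5, 8, 10, 11, 20, 22, 25, 40, 44, 50, 55, 88, 100, 110, 200, 220, 275, 440, 550, 1100, 2200]
Sum = 5580


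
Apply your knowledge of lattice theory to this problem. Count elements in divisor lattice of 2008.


Divisors of 2008: [1, 2, 4, 8, 251, 502, 1004, 2008]
Count: 8


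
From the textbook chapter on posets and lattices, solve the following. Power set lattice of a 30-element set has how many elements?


Power set = 2^n.
2^30 = 1073741824


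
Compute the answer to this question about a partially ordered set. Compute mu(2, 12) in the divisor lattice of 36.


In a divisor lattice, mu(a,b) = mu(b/a) where mu is the classical Mobius function.
b/a = 12/2 = 6
Prime factorization of 6: primes [2, 3]
6 is squarefree with 2 prime factor(s), so mu(6) = (-1)^2 = 1


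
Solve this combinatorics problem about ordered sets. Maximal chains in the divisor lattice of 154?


A maximal chain goes from the minimum element to a maximal element via cover relations.
Counting all min-to-max paths in the cover graph.
Total maximal chains: 6


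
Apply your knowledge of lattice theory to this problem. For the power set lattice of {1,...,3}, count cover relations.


A cover relation a -< b holds when a < b with no c strictly between.
Cover relations:
  {} -< {1}
  {} -< {2}
  {} -< {3}
  {1} -< {1,2}
  {1} -< {1,3}
  {2} -< {1,2}
  {2} -< {2,3}
  {3} -< {1,3}
  ...4 more
Total: 12


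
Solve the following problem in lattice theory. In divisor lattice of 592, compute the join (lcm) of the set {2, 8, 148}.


In a divisor lattice, join = lcm (least common multiple).
Compute lcm iteratively: start with first element, then lcm(current, next).
Elements: [2, 8, 148]
lcm(2,8) = 8
lcm(8,148) = 296
Final lcm = 296


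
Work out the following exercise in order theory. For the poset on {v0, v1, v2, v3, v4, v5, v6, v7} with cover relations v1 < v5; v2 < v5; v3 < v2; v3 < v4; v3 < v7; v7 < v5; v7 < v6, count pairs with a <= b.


The order relation is {(a,b) : a <= b}, reflexive so it includes (a,a).
Examples: (v0,v0), (v1,v1), (v1,v5), (v2,v2), (v2,v5), ...
Total ordered pairs: 17


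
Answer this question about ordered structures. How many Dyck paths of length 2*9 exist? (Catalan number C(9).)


C(n) = C(2n, n) / (n+1).
C(18, 9) = 48620
C(9) = 48620 / 10 = 4862


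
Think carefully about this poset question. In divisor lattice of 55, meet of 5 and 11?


In a divisor lattice, meet = gcd (greatest common divisor).
By Euclidean algorithm or factoring: gcd(5,11) = 1


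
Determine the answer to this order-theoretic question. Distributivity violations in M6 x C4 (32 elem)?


Distributive law: a ^ (b v c) = (a ^ b) v (a ^ c).
Check all 32^3 = 32768 ordered triples (a,b,c).
  e.g. a=(a1,0), b=(a2,0), c=(a3,0): lhs=(a1,0) != rhs=(0,0)
  e.g. a=(a1,0), b=(a2,0), c=(a3,1): lhs=(a1,0) != rhs=(0,0)
Total violating triples: 7680


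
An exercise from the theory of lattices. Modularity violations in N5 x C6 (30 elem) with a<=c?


Modular law: if a <= c then a v (b ^ c) = (a v b) ^ c.
Check all triples (a,b,c) with a <= c among 30 elements.
  e.g. a=(a,0), b=(c,0), c=(b,0): lhs=(a,0) != rhs=(b,0)
  e.g. a=(a,0), b=(c,1), c=(b,0): lhs=(a,0) != rhs=(b,0)
Total violating triples: 126


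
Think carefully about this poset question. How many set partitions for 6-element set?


B(n) = number of set partitions of an n-element set.
B(n) satisfies the recurrence: B(n+1) = sum_k C(n,k)*B(k).
B(6) = 203


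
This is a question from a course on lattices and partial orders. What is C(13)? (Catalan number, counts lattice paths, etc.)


C(n) = C(2n, n) / (n+1).
C(26, 13) = 10400600
C(13) = 10400600 / 14 = 742900


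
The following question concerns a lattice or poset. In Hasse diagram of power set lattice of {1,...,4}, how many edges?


A cover relation a -< b holds when a < b with no c strictly between.
Cover relations:
  {} -< {1}
  {} -< {2}
  {} -< {3}
  {} -< {4}
  {1} -< {1,2}
  {1} -< {1,3}
  {1} -< {1,4}
  {2} -< {1,2}
  ...24 more
Total: 32


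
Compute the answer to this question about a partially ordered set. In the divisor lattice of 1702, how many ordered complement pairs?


Complement pair (a,b): a meet b = bottom, a join b = top.
Here: gcd(a,b)=1 and lcm(a,b)=1702, i.e. a*b=1702 with a,b coprime.
Pairs found: (1,1702), (2,851), (23,74), (37,46), ... (4 more)
Total ordered pairs: 8


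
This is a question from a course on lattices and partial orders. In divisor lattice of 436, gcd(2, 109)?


Meet=gcd.
gcd(2,109)=1


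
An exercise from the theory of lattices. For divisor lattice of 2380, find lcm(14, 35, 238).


In a divisor lattice, join = lcm (least common multiple).
Compute lcm iteratively: start with first element, then lcm(current, next).
Elements: [14, 35, 238]
lcm(14,35) = 70
lcm(70,238) = 1190
Final lcm = 1190


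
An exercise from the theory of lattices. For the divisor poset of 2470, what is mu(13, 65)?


In a divisor lattice, mu(a,b) = mu(b/a) where mu is the classical Mobius function.
b/a = 65/13 = 5
Prime factorization of 5: primes [5]
5 is squarefree with 1 prime factor(s), so mu(5) = (-1)^1 = -1


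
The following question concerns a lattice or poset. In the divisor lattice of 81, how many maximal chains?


A maximal chain goes from the minimum element to a maximal element via cover relations.
Counting all min-to-max paths in the cover graph.
Total maximal chains: 1


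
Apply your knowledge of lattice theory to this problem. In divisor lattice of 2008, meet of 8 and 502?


In a divisor lattice, meet = gcd (greatest common divisor).
By Euclidean algorithm or factoring: gcd(8,502) = 2


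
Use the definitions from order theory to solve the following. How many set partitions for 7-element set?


B(n) = number of set partitions of an n-element set.
B(n) satisfies the recurrence: B(n+1) = sum_k C(n,k)*B(k).
B(7) = 877


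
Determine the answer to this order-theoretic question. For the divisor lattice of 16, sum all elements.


sigma(n) = sum of divisors.
Divisors of 16: [1, 2, 4, 8, 16]
Sum = 31


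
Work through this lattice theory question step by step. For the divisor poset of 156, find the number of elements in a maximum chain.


A chain is a totally ordered subset; we count the number of elements in a maximum chain.
Compute, for each element x, the size of the longest chain ending at x:
  1: 1
  2: 2
  3: 2
  13: 2
  4: 3
  6: 3
  ...
A maximum chain: 1 < 2 < 4 < 12 < 156
Number of elements in the longest chain: 5


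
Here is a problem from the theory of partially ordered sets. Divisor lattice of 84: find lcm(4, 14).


In a divisor lattice, join = lcm (least common multiple).
gcd(4,14) = 2
lcm(4,14) = 4*14/gcd = 56/2 = 28


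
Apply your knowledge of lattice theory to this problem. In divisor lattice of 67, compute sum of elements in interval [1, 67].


Interval [1,67] in divisors of 67: [1, 67]
Sum = 68


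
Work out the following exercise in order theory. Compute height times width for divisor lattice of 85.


Height = length of longest chain minus 1; width = size of largest antichain.
A maximum chain: 1 | 17 | 85  (height 2).
A maximum antichain: {5, 17}  (width 2).
Product = 2 * 2 = 4


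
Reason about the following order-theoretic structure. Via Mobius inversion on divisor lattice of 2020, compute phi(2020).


phi(n) = n * prod_{p|n} (1 - 1/p).
Prime divisors of 2020: [2, 5, 101]
phi(2020) = 2020 * (1 - 1/2) * (1 - 1/5) * (1 - 1/101)
phi(2020) = 800


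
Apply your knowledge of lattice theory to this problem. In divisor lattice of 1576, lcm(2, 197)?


Join=lcm.
gcd(2,197)=1
lcm=394


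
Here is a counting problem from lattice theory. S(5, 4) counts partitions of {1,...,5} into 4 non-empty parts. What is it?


S(n,k) = k*S(n-1,k) + S(n-1,k-1).
S(4,4) = 1, S(4,3) = 6
S(5,4) = 4*1 + 6 = 4 + 6
S(5,4) = 10


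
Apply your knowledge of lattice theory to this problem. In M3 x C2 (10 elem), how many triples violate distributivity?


Distributive law: a ^ (b v c) = (a ^ b) v (a ^ c).
Check all 10^3 = 1000 ordered triples (a,b,c).
  e.g. a=(a1,0), b=(a2,0), c=(a3,0): lhs=(a1,0) != rhs=(0,0)
  e.g. a=(a1,0), b=(a2,0), c=(a3,1): lhs=(a1,0) != rhs=(0,0)
Total violating triples: 48


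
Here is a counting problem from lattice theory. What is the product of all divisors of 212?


Divisors of 212: [1, 2, 4, 53, 106, 212]
Product = n^(d(n)/2) = 212^(6/2)
Product = 9528128


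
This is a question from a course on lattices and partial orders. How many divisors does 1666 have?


Divisors of 1666: [1, 2, 7, 14, 17, 34, 49, 98, 119, 238, 833, 1666]
Count: 12


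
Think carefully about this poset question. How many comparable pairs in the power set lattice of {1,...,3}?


A comparable pair {a,b} has a < b or b < a in the order.
Count unordered pairs where one element is strictly below the other.
Examples: {{},{1}}, {{},{2}}, {{},{3}}, {{},{1,2}}, ...
Total comparable pairs: 19


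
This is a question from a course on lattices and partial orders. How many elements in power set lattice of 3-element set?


Power set = 2^n.
2^3 = 8


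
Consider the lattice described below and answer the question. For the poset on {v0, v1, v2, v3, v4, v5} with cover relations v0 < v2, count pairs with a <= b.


The order relation is {(a,b) : a <= b}, reflexive so it includes (a,a).
Examples: (v0,v0), (v0,v2), (v1,v1), (v2,v2), (v3,v3), ...
Total ordered pairs: 7
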